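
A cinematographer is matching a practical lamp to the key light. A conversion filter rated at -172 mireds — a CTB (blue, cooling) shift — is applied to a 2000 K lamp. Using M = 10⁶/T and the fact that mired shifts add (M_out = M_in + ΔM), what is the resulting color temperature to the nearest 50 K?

M_in = 10⁶/2000 = 500.00 mireds.
M_out = 500.00 + (-172) = 328.00 mireds.
T_out = 10⁶/328.00 = 3048.8 K → 3050 K.

3050 K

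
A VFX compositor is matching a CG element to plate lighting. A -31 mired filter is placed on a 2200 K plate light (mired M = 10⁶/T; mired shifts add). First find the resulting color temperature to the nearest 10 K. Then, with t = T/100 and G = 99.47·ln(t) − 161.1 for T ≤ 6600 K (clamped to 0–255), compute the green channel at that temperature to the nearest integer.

153

M_in = 10⁶/2200 = 454.55; M_out = 454.55 + (-31) = 423.55.
T_out = 10⁶/423.55 = 2361.0 K → 2360 K; t = 23.6.
G = 99.47·ln 23.6 − 161.1 = 99.47·3.1612 − 161.1 = 153.349.
Rounded: 153.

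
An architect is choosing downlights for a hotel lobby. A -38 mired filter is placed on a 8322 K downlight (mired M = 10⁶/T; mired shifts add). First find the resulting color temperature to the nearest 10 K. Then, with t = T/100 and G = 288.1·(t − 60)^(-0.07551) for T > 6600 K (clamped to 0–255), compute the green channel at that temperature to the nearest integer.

M_in = 10⁶/8322 = 120.16; M_out = 120.16 + (-38) = 82.16.
T_out = 10⁶/82.16 = 12170.9 K → 12170 K; t = 121.7.
G = 288.1·(121.7 − 60)^(-0.07551) = 288.1·61.7^(-0.07551) = 288.1·0.73251 = 211.037.
Rounded: 211.

211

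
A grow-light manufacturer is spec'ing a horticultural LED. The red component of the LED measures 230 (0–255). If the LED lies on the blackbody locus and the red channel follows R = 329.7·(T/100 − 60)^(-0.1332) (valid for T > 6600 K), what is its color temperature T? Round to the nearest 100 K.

7500 K

(t − 60)^(-0.1332) = 230/329.7 = 0.69760.
t − 60 = 0.69760^(1/-0.1332) = 0.69760^(-7.508) = 14.932, so t = 74.932.
T = 100·t = 7493 K → 7500 K to the nearest 100 K.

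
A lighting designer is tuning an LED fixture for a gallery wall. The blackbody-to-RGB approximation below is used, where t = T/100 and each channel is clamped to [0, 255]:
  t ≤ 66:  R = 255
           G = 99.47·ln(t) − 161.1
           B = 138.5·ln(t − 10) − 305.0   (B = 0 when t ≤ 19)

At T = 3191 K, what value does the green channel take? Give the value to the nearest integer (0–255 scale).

183

t = 3191/100 = 31.91; the t ≤ 66 branch applies.
G = 99.47·ln 31.91 − 161.1 = 99.47·3.4629 − 161.1 = 183.357.
Rounded: 183.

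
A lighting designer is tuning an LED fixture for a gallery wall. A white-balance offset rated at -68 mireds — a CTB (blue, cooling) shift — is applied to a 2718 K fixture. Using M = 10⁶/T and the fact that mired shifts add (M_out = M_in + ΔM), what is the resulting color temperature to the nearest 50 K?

M_in = 10⁶/2718 = 367.92 mireds.
M_out = 367.92 + (-68) = 299.92 mireds.
T_out = 10⁶/299.92 = 3334.2 K → 3350 K.

3350 K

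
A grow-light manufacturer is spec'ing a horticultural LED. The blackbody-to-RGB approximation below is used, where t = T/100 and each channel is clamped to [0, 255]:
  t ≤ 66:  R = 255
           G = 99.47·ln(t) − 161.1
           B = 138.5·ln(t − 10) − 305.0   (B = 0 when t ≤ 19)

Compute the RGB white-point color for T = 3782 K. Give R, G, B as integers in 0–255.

R=255, G=200, B=156

t = 3782/100 = 37.82; the t ≤ 66 branch applies.
R = 255 by definition for t ≤ 66.
G = 99.47·ln 37.82 − 161.1 = 99.47·3.6328 − 161.1 = 200.258.
B = 138.5·ln(37.82 − 10) − 305.0 = 138.5·ln 27.82 − 305.0 = 138.5·3.3258 − 305.0 = 155.617.
Rounded: (255, 200, 156).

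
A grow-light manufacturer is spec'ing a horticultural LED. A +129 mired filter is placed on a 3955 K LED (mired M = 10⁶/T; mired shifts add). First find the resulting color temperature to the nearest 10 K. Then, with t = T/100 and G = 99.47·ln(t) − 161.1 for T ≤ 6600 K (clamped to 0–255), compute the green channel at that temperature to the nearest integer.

M_in = 10⁶/3955 = 252.84; M_out = 252.84 + (+129) = 381.84.
T_out = 10⁶/381.84 = 2618.9 K → 2620 K; t = 26.2.
G = 99.47·ln 26.2 − 161.1 = 99.47·3.2658 − 161.1 = 163.745.
Rounded: 164.

164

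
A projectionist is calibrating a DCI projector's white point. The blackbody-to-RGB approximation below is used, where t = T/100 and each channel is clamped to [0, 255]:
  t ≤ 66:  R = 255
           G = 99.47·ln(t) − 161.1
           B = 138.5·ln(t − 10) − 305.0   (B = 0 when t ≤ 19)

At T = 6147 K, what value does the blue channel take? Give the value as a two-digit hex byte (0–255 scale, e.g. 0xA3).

0xF1

t = 6147/100 = 61.47; the t ≤ 66 branch applies.
B = 138.5·ln(61.47 − 10) − 305.0 = 138.5·ln 51.47 − 305.0 = 138.5·3.9410 − 305.0 = 240.828.
Rounded: 241; in hex, 0xF1.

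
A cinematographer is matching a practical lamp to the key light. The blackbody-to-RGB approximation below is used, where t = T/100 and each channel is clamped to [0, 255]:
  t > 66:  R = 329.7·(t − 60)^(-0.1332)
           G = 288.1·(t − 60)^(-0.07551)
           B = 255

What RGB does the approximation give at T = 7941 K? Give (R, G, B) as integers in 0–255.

t = 7941/100 = 79.41; the t > 66 branch applies.
R = 329.7·(79.41 − 60)^(-0.1332) = 329.7·19.41^(-0.1332) = 329.7·0.67365 = 222.103.
G = 288.1·(79.41 − 60)^(-0.07551) = 288.1·19.41^(-0.07551) = 288.1·0.79936 = 230.295.
B = 255 by definition for t > 66.
Rounded: (222, 230, 255).

(222, 230, 255)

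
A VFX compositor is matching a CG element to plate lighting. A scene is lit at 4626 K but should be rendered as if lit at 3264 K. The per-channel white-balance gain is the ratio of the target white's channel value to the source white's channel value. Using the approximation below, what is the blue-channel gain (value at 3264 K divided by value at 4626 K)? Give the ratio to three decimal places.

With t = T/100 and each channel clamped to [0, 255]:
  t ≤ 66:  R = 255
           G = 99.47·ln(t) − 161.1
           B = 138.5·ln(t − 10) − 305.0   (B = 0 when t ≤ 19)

0.661

At 4626 K (t = 46.26):
  B = 138.5·ln(46.26 − 10) − 305.0 = 138.5·ln 36.26 − 305.0 = 138.5·3.5907 − 305.0 = 192.314.
At 3264 K (t = 32.64):
  B = 138.5·ln(32.64 − 10) − 305.0 = 138.5·ln 22.64 − 305.0 = 138.5·3.1197 − 305.0 = 127.081.
Gain = 127.081 / 192.314 = 0.6608 → 0.661.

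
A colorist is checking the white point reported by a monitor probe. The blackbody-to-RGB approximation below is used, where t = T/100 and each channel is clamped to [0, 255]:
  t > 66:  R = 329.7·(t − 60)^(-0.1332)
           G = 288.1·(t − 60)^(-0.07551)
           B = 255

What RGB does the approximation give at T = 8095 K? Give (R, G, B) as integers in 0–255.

t = 8095/100 = 80.95; the t > 66 branch applies.
R = 329.7·(80.95 − 60)^(-0.1332) = 329.7·20.95^(-0.1332) = 329.7·0.66683 = 219.855.
G = 288.1·(80.95 − 60)^(-0.07551) = 288.1·20.95^(-0.07551) = 288.1·0.79476 = 228.971.
B = 255 by definition for t > 66.
Rounded: (220, 229, 255).

(220, 229, 255)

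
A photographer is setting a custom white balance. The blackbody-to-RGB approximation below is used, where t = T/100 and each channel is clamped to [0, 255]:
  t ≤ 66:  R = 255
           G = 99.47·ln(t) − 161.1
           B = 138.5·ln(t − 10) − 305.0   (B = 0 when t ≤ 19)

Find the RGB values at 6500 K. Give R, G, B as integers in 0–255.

t = 6500/100 = 65; the t ≤ 66 branch applies.
R = 255 by definition for t ≤ 66.
G = 99.47·ln 65 − 161.1 = 99.47·4.1744 − 161.1 = 254.126.
B = 138.5·ln(65 − 10) − 305.0 = 138.5·ln 55 − 305.0 = 138.5·4.0073 − 305.0 = 250.016.
Rounded: (255, 254, 250).

R=255, G=254, B=250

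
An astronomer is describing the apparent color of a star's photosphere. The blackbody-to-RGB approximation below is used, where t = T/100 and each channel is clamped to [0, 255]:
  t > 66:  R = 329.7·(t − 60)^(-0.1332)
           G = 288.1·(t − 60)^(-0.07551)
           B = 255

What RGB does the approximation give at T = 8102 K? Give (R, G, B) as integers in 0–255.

(220, 229, 255)

t = 8102/100 = 81.02; the t > 66 branch applies.
R = 329.7·(81.02 − 60)^(-0.1332) = 329.7·21.02^(-0.1332) = 329.7·0.66654 = 219.758.
G = 288.1·(81.02 − 60)^(-0.07551) = 288.1·21.02^(-0.07551) = 288.1·0.79456 = 228.913.
B = 255 by definition for t > 66.
Rounded: (220, 229, 255).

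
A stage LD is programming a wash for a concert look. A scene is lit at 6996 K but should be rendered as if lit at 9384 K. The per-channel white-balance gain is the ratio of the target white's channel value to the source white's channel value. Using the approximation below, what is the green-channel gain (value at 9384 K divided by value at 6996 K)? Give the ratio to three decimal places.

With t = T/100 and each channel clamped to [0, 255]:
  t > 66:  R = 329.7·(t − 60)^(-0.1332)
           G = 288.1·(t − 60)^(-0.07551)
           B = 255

0.912

At 6996 K (t = 69.96):
  G = 288.1·(69.96 − 60)^(-0.07551) = 288.1·9.96^(-0.07551) = 288.1·0.84066 = 242.195.
At 9384 K (t = 93.84):
  G = 288.1·(93.84 − 60)^(-0.07551) = 288.1·33.84^(-0.07551) = 288.1·0.76650 = 220.829.
Gain = 220.829 / 242.195 = 0.9118 → 0.912.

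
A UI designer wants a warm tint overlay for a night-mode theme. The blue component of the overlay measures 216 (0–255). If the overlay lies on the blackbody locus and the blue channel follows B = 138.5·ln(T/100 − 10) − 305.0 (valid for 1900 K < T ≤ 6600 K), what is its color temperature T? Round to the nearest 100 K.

5300 K

ln(t − 10) = (216 + 305.0) / 138.5 = 3.7617.
t − 10 = e^3.7617 = 43.023, so t = 53.023.
T = 100·t = 5302 K → 5300 K to the nearest 100 K.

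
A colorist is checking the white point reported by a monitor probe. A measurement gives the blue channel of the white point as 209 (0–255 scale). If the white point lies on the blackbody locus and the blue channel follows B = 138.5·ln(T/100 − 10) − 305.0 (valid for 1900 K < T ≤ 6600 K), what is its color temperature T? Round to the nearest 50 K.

ln(t − 10) = (209 + 305.0) / 138.5 = 3.7112.
t − 10 = e^3.7112 = 40.903, so t = 50.903.
T = 100·t = 5090 K → 5100 K to the nearest 50 K.

5100 K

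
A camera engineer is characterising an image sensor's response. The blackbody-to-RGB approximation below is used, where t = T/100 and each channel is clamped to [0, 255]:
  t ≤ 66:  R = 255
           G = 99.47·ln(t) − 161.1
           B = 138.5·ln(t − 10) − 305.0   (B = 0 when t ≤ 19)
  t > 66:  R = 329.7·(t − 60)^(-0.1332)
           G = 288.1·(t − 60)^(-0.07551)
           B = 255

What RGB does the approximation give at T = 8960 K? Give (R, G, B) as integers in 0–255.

t = 8960/100 = 89.6; the t > 66 branch applies.
R = 329.7·(89.6 − 60)^(-0.1332) = 329.7·29.6^(-0.1332) = 329.7·0.63683 = 209.963.
G = 288.1·(89.6 − 60)^(-0.07551) = 288.1·29.6^(-0.07551) = 288.1·0.77429 = 223.072.
B = 255 by definition for t > 66.
Rounded: (210, 223, 255).

(210, 223, 255)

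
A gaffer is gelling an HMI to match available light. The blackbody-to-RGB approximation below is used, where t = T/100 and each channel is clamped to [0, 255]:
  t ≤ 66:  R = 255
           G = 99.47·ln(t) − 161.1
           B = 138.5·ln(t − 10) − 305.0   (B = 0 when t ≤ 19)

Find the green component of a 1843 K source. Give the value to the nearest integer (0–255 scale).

129

t = 1843/100 = 18.43; the t ≤ 66 branch applies.
G = 99.47·ln 18.43 − 161.1 = 99.47·2.9140 − 161.1 = 128.754.
Rounded: 129.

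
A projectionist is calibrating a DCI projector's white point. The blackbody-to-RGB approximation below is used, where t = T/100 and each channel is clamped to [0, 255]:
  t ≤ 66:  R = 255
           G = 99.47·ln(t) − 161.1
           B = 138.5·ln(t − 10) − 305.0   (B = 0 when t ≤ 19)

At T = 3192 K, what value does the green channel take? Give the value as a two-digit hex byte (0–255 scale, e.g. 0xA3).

0xB7

t = 3192/100 = 31.92; the t ≤ 66 branch applies.
G = 99.47·ln 31.92 − 161.1 = 99.47·3.4632 − 161.1 = 183.388.
Rounded: 183; in hex, 0xB7.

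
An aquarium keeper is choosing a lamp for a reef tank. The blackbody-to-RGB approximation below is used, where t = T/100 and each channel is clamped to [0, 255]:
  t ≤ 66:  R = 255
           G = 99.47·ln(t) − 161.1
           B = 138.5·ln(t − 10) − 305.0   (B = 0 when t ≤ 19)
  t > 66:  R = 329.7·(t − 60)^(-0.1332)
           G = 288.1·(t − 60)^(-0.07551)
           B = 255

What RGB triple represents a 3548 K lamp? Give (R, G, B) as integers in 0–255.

(255, 194, 143)

t = 3548/100 = 35.48; the t ≤ 66 branch applies.
R = 255 by definition for t ≤ 66.
G = 99.47·ln 35.48 − 161.1 = 99.47·3.5690 − 161.1 = 193.905.
B = 138.5·ln(35.48 − 10) − 305.0 = 138.5·ln 25.48 − 305.0 = 138.5·3.2379 − 305.0 = 143.448.
Rounded: (255, 194, 143).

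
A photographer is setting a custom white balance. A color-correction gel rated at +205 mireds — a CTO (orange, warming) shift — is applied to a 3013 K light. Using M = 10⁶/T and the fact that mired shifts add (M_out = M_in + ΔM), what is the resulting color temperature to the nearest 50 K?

1850 K

M_in = 10⁶/3013 = 331.90 mireds.
M_out = 331.90 + (+205) = 536.90 mireds.
T_out = 10⁶/536.90 = 1862.6 K → 1850 K.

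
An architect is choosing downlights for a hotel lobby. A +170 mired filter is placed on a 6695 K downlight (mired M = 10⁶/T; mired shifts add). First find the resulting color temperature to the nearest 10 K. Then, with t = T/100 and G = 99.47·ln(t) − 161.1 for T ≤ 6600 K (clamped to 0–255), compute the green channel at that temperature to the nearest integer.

M_in = 10⁶/6695 = 149.37; M_out = 149.37 + (+170) = 319.37.
T_out = 10⁶/319.37 = 3131.2 K → 3130 K; t = 31.3.
G = 99.47·ln 31.3 − 161.1 = 99.47·3.4436 − 161.1 = 181.437.
Rounded: 181.

181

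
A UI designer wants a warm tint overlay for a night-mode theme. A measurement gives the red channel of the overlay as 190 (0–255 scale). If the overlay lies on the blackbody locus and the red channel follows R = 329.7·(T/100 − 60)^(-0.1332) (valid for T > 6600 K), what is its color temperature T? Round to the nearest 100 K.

(t − 60)^(-0.1332) = 190/329.7 = 0.57628.
t − 60 = 0.57628^(1/-0.1332) = 0.57628^(-7.508) = 62.667, so t = 122.667.
T = 100·t = 12267 K → 12300 K to the nearest 100 K.

12300 K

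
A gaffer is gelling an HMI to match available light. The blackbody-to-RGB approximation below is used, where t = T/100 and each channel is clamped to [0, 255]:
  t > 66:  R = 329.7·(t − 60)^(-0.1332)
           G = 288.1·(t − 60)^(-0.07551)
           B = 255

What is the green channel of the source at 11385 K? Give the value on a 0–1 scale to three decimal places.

0.836

t = 11385/100 = 113.85; the t > 66 branch applies.
G = 288.1·(113.85 − 60)^(-0.07551) = 288.1·53.85^(-0.07551) = 288.1·0.74008 = 213.217.
On a 0–1 scale: 213.217/255 = 0.8361 → 0.836.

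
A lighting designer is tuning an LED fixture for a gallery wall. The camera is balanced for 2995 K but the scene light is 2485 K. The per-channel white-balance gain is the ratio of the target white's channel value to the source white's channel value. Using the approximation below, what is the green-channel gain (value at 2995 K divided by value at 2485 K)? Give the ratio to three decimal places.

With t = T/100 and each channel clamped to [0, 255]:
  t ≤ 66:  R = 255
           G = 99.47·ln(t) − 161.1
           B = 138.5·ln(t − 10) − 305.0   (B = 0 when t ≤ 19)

1.117

At 2485 K (t = 24.85):
  G = 99.47·ln 24.85 − 161.1 = 99.47·3.2129 − 161.1 = 158.483.
At 2995 K (t = 29.95):
  G = 99.47·ln 29.95 − 161.1 = 99.47·3.3995 − 161.1 = 177.051.
Gain = 177.051 / 158.483 = 1.1172 → 1.117.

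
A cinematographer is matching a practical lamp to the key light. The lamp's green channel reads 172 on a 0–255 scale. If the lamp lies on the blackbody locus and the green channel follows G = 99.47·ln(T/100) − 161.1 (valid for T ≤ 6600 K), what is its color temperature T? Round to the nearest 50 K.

2850 K

ln t = (172 + 161.1) / 99.47 = 3.3487.
t = e^3.3487 = 28.467.
T = 100·t = 2847 K → 2850 K to the nearest 50 K.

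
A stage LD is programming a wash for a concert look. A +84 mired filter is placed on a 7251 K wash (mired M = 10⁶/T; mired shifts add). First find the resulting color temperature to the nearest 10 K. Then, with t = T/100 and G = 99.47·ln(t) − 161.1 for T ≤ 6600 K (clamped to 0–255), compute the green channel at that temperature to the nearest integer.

M_in = 10⁶/7251 = 137.91; M_out = 137.91 + (+84) = 221.91.
T_out = 10⁶/221.91 = 4506.3 K → 4510 K; t = 45.1.
G = 99.47·ln 45.1 − 161.1 = 99.47·3.8089 − 161.1 = 217.770.
Rounded: 218.

218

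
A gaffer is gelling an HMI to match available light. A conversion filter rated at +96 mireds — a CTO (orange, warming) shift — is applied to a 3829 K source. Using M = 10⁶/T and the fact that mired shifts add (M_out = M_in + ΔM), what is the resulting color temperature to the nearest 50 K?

M_in = 10⁶/3829 = 261.16 mireds.
M_out = 261.16 + (+96) = 357.16 mireds.
T_out = 10⁶/357.16 = 2799.8 K → 2800 K.

2800 K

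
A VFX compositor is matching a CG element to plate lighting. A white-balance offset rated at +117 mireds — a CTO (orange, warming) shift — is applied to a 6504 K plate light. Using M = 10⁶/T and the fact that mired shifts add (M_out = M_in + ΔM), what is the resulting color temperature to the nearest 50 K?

M_in = 10⁶/6504 = 153.75 mireds.
M_out = 153.75 + (+117) = 270.75 mireds.
T_out = 10⁶/270.75 = 3693.4 K → 3700 K.

3700 K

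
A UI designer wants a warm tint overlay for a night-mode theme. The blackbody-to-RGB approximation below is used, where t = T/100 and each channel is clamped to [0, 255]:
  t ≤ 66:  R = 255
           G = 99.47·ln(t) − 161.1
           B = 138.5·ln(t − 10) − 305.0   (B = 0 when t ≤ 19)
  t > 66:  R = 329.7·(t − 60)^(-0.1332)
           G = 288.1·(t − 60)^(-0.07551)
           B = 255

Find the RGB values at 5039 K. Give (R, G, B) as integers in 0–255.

(255, 229, 207)

t = 5039/100 = 50.39; the t ≤ 66 branch applies.
R = 255 by definition for t ≤ 66.
G = 99.47·ln 50.39 − 161.1 = 99.47·3.9198 − 161.1 = 228.802.
B = 138.5·ln(50.39 − 10) − 305.0 = 138.5·ln 40.39 − 305.0 = 138.5·3.6986 − 305.0 = 207.254.
Rounded: (255, 229, 207).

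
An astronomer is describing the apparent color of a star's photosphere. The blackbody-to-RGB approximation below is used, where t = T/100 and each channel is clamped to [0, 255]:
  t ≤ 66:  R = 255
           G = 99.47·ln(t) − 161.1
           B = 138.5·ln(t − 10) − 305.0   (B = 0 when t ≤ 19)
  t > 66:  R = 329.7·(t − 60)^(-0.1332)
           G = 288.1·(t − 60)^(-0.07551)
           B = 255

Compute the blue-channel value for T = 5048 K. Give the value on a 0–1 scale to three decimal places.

0.814

t = 5048/100 = 50.48; the t ≤ 66 branch applies.
B = 138.5·ln(50.48 − 10) − 305.0 = 138.5·ln 40.48 − 305.0 = 138.5·3.7008 − 305.0 = 207.562.
On a 0–1 scale: 207.562/255 = 0.8140 → 0.814.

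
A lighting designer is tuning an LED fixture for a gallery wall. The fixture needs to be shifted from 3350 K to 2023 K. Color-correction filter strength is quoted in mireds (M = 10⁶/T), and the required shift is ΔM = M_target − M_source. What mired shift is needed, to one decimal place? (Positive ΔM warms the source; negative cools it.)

M_source = 10⁶/3350 = 298.507; M_target = 10⁶/2023 = 494.315.
ΔM = 494.315 − 298.507 = 195.808 → +195.8 mireds, a warming shift.

+195.8 mireds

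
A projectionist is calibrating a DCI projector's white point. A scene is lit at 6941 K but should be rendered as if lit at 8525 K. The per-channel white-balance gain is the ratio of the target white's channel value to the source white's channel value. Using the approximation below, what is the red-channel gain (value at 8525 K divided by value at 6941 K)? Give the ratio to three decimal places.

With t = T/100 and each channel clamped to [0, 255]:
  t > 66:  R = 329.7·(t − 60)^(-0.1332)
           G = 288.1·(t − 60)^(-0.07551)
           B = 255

0.877

At 6941 K (t = 69.41):
  R = 329.7·(69.41 − 60)^(-0.1332) = 329.7·9.41^(-0.1332) = 329.7·0.74185 = 244.589.
At 8525 K (t = 85.25):
  R = 329.7·(85.25 − 60)^(-0.1332) = 329.7·25.25^(-0.1332) = 329.7·0.65046 = 214.456.
Gain = 214.456 / 244.589 = 0.8768 → 0.877.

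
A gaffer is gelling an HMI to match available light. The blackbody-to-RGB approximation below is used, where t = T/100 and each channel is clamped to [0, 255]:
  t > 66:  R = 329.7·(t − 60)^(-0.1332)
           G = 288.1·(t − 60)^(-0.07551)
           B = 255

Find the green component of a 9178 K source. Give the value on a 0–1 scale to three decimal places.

0.870

t = 9178/100 = 91.78; the t > 66 branch applies.
G = 288.1·(91.78 − 60)^(-0.07551) = 288.1·31.78^(-0.07551) = 288.1·0.77014 = 221.879.
On a 0–1 scale: 221.879/255 = 0.8701 → 0.870.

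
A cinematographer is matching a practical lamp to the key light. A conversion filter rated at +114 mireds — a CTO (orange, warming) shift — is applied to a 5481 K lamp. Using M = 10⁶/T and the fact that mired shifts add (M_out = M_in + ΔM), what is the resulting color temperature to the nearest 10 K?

M_in = 10⁶/5481 = 182.45 mireds.
M_out = 182.45 + (+114) = 296.45 mireds.
T_out = 10⁶/296.45 = 3373.3 K → 3370 K.

3370 K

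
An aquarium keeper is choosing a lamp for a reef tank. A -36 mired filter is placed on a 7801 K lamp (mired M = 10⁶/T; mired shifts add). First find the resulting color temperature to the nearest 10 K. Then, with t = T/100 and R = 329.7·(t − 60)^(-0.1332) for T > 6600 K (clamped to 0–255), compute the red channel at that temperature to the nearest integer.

197

M_in = 10⁶/7801 = 128.19; M_out = 128.19 + (-36) = 92.19.
T_out = 10⁶/92.19 = 10847.3 K → 10850 K; t = 108.5.
R = 329.7·(108.5 − 60)^(-0.1332) = 329.7·48.5^(-0.1332) = 329.7·0.59629 = 196.598.
Rounded: 197.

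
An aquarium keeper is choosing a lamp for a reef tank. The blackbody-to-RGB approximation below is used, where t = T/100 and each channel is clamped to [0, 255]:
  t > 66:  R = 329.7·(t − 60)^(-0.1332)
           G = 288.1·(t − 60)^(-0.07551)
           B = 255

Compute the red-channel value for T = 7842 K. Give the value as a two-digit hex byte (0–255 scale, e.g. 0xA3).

0xE0

t = 7842/100 = 78.42; the t > 66 branch applies.
R = 329.7·(78.42 − 60)^(-0.1332) = 329.7·18.42^(-0.1332) = 329.7·0.67836 = 223.657.
Rounded: 224; in hex, 0xE0.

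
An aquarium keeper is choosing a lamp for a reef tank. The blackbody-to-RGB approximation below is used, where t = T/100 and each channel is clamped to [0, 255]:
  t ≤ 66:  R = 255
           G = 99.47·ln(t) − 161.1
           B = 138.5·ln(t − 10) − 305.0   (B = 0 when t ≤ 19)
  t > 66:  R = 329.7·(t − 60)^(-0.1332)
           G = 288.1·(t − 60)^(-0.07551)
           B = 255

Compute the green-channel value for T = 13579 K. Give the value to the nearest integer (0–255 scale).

t = 13579/100 = 135.79; the t > 66 branch applies.
G = 288.1·(135.79 − 60)^(-0.07551) = 288.1·75.79^(-0.07551) = 288.1·0.72122 = 207.785.
Rounded: 208.

208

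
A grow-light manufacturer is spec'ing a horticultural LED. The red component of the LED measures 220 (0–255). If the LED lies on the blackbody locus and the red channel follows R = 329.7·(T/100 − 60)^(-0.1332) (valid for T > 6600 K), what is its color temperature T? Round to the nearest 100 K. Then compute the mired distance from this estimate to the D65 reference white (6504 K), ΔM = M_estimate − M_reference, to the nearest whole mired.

(t − 60)^(-0.1332) = 220/329.7 = 0.66727.
t − 60 = 0.66727^(1/-0.1332) = 0.66727^(-7.508) = 20.847, so t = 80.847.
T = 100·t = 8085 K → 8100 K to the nearest 100 K.
M_estimate = 10⁶/8100 = 123.46; M_reference = 10⁶/6504 = 153.75.
ΔM = 123.46 − 153.75 = -30.29 → -30 mireds.

-30 mireds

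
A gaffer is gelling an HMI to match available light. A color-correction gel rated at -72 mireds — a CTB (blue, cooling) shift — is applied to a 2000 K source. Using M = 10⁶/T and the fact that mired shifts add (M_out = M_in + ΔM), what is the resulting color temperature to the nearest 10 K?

M_in = 10⁶/2000 = 500.00 mireds.
M_out = 500.00 + (-72) = 428.00 mireds.
T_out = 10⁶/428.00 = 2336.4 K → 2340 K.

2340 K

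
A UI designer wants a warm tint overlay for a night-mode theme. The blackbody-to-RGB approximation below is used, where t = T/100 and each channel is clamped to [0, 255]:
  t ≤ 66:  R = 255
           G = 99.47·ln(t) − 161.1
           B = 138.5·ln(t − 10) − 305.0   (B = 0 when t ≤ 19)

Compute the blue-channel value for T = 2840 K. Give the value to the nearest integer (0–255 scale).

98

t = 2840/100 = 28.4; the t ≤ 66 branch applies.
B = 138.5·ln(28.4 − 10) − 305.0 = 138.5·ln 18.4 − 305.0 = 138.5·2.9124 − 305.0 = 98.361.
Rounded: 98.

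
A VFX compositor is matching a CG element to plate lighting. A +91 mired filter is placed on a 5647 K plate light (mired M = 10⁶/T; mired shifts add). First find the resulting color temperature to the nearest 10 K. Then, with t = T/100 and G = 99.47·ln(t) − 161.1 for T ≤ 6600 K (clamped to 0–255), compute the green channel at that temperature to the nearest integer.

M_in = 10⁶/5647 = 177.09; M_out = 177.09 + (+91) = 268.09.
T_out = 10⁶/268.09 = 3730.2 K → 3730 K; t = 37.3.
G = 99.47·ln 37.3 − 161.1 = 99.47·3.6190 − 161.1 = 198.881.
Rounded: 199.

199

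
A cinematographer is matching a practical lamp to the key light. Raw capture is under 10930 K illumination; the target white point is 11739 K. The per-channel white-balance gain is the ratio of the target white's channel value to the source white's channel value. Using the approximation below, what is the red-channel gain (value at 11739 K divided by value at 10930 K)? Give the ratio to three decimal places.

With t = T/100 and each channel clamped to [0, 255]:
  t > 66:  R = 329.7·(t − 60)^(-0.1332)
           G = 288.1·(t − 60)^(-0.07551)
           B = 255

At 10930 K (t = 109.3):
  R = 329.7·(109.3 − 60)^(-0.1332) = 329.7·49.3^(-0.1332) = 329.7·0.59499 = 196.170.
At 11739 K (t = 117.39):
  R = 329.7·(117.39 − 60)^(-0.1332) = 329.7·57.39^(-0.1332) = 329.7·0.58307 = 192.239.
Gain = 192.239 / 196.170 = 0.9800 → 0.980.

0.980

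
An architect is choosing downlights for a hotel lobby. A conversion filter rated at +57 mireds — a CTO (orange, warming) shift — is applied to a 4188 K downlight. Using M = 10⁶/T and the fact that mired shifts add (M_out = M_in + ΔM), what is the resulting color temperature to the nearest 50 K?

M_in = 10⁶/4188 = 238.78 mireds.
M_out = 238.78 + (+57) = 295.78 mireds.
T_out = 10⁶/295.78 = 3380.9 K → 3400 K.

3400 K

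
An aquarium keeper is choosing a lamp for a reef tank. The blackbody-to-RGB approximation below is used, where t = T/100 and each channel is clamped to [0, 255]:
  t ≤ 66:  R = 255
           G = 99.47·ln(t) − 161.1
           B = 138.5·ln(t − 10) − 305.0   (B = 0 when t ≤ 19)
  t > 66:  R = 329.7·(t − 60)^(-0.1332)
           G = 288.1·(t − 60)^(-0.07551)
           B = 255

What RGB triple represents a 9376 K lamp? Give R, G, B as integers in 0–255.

R=206, G=221, B=255

t = 9376/100 = 93.76; the t > 66 branch applies.
R = 329.7·(93.76 − 60)^(-0.1332) = 329.7·33.76^(-0.1332) = 329.7·0.62577 = 206.317.
G = 288.1·(93.76 − 60)^(-0.07551) = 288.1·33.76^(-0.07551) = 288.1·0.76664 = 220.868.
B = 255 by definition for t > 66.
Rounded: (206, 221, 255).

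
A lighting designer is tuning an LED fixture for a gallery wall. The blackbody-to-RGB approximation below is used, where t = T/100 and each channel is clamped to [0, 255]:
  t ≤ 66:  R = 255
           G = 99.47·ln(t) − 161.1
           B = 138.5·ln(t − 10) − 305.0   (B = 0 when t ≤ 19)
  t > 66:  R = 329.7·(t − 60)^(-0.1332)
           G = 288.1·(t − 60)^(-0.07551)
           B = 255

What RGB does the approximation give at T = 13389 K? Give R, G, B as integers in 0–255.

R=186, G=208, B=255

t = 13389/100 = 133.89; the t > 66 branch applies.
R = 329.7·(133.89 − 60)^(-0.1332) = 329.7·73.89^(-0.1332) = 329.7·0.56377 = 185.876.
G = 288.1·(133.89 − 60)^(-0.07551) = 288.1·73.89^(-0.07551) = 288.1·0.72261 = 208.184.
B = 255 by definition for t > 66.
Rounded: (186, 208, 255).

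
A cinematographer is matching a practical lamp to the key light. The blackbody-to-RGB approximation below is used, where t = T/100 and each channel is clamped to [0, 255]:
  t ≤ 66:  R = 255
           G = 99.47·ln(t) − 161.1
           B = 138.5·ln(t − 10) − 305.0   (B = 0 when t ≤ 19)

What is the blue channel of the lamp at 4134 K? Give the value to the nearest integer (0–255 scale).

172

t = 4134/100 = 41.34; the t ≤ 66 branch applies.
B = 138.5·ln(41.34 − 10) − 305.0 = 138.5·ln 31.34 − 305.0 = 138.5·3.4449 − 305.0 = 172.118.
Rounded: 172.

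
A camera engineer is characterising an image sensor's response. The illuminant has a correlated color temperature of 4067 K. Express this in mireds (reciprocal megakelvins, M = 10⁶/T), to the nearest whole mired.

246 mireds

M = 10⁶ / 4067 = 245.881 → 246 mireds.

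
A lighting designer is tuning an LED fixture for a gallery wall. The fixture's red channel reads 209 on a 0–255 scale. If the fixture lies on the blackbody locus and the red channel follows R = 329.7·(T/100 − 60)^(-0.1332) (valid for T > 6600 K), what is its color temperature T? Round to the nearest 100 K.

(t − 60)^(-0.1332) = 209/329.7 = 0.63391.
t − 60 = 0.63391^(1/-0.1332) = 0.63391^(-7.508) = 30.639, so t = 90.639.
T = 100·t = 9064 K → 9100 K to the nearest 100 K.

9100 K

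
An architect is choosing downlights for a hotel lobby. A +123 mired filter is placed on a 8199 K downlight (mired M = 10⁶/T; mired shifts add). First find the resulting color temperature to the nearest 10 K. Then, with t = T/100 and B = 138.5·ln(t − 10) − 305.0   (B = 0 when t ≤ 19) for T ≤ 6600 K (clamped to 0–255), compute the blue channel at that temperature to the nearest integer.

M_in = 10⁶/8199 = 121.97; M_out = 121.97 + (+123) = 244.97.
T_out = 10⁶/244.97 = 4082.2 K → 4080 K; t = 40.8.
B = 138.5·ln(40.8 − 10) − 305.0 = 138.5·ln 30.8 − 305.0 = 138.5·3.4275 − 305.0 = 169.711.
Rounded: 170.

170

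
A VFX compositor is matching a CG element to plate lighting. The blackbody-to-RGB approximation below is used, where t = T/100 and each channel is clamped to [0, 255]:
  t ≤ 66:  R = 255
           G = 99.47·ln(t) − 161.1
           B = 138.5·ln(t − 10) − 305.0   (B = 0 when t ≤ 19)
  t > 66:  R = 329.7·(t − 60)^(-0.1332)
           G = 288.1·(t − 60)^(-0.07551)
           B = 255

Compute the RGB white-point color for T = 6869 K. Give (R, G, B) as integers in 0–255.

t = 6869/100 = 68.69; the t > 66 branch applies.
R = 329.7·(68.69 − 60)^(-0.1332) = 329.7·8.69^(-0.1332) = 329.7·0.74976 = 247.196.
G = 288.1·(68.69 − 60)^(-0.07551) = 288.1·8.69^(-0.07551) = 288.1·0.84937 = 244.702.
B = 255 by definition for t > 66.
Rounded: (247, 245, 255).

(247, 245, 255)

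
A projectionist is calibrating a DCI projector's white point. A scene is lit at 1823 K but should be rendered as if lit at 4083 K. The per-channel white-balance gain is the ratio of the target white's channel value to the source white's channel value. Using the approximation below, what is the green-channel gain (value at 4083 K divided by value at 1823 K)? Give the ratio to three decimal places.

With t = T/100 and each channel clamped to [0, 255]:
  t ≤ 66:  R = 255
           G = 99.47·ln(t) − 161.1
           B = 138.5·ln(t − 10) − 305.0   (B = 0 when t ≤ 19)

1.628

At 1823 K (t = 18.23):
  G = 99.47·ln 18.23 − 161.1 = 99.47·2.9031 − 161.1 = 127.668.
At 4083 K (t = 40.83):
  G = 99.47·ln 40.83 − 161.1 = 99.47·3.7094 − 161.1 = 207.876.
Gain = 207.876 / 127.668 = 1.6282 → 1.628.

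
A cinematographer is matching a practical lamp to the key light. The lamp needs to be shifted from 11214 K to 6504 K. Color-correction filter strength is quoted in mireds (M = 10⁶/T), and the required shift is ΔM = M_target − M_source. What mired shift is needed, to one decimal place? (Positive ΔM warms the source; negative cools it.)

M_source = 10⁶/11214 = 89.174; M_target = 10⁶/6504 = 153.752.
ΔM = 153.752 − 89.174 = 64.577 → +64.6 mireds, a warming shift.

+64.6 mireds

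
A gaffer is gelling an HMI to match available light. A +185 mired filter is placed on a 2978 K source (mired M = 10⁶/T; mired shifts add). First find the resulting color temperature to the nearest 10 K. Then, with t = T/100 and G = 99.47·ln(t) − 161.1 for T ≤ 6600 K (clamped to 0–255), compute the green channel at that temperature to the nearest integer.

133

M_in = 10⁶/2978 = 335.80; M_out = 335.80 + (+185) = 520.80.
T_out = 10⁶/520.80 = 1920.1 K → 1920 K; t = 19.2.
G = 99.47·ln 19.2 − 161.1 = 99.47·2.9549 − 161.1 = 132.825.
Rounded: 133.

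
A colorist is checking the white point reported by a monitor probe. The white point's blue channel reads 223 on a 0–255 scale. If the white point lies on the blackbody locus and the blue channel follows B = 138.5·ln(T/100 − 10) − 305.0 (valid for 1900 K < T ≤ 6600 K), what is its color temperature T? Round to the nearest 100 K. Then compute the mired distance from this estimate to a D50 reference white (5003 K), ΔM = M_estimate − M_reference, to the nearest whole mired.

-18 mireds

ln(t − 10) = (223 + 305.0) / 138.5 = 3.8123.
t − 10 = e^3.8123 = 45.253, so t = 55.253.
T = 100·t = 5525 K → 5500 K to the nearest 100 K.
M_estimate = 10⁶/5500 = 181.82; M_reference = 10⁶/5003 = 199.88.
ΔM = 181.82 − 199.88 = -18.06 → -18 mireds.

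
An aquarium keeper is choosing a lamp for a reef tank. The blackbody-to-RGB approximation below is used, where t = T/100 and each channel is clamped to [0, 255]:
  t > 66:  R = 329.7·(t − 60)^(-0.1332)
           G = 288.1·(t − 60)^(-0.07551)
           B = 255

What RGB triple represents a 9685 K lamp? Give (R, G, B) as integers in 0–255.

t = 9685/100 = 96.85; the t > 66 branch applies.
R = 329.7·(96.85 − 60)^(-0.1332) = 329.7·36.85^(-0.1332) = 329.7·0.61852 = 203.925.
G = 288.1·(96.85 − 60)^(-0.07551) = 288.1·36.85^(-0.07551) = 288.1·0.76158 = 219.413.
B = 255 by definition for t > 66.
Rounded: (204, 219, 255).

(204, 219, 255)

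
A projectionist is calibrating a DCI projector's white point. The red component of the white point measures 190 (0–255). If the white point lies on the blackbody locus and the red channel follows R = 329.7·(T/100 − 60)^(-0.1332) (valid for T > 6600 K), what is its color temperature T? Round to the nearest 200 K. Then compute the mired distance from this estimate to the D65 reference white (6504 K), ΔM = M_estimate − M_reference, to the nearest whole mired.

(t − 60)^(-0.1332) = 190/329.7 = 0.57628.
t − 60 = 0.57628^(1/-0.1332) = 0.57628^(-7.508) = 62.667, so t = 122.667.
T = 100·t = 12267 K → 12200 K to the nearest 200 K.
M_estimate = 10⁶/12200 = 81.97; M_reference = 10⁶/6504 = 153.75.
ΔM = 81.97 − 153.75 = -71.78 → -72 mireds.

-72 mireds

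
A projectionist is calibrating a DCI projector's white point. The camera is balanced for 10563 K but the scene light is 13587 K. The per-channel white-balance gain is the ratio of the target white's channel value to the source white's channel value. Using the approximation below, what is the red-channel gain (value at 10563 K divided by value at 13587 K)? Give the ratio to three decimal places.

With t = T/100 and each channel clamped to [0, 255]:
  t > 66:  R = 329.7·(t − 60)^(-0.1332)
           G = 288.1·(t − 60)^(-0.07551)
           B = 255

1.070

At 13587 K (t = 135.87):
  R = 329.7·(135.87 − 60)^(-0.1332) = 329.7·75.87^(-0.1332) = 329.7·0.56179 = 185.222.
At 10563 K (t = 105.63):
  R = 329.7·(105.63 − 60)^(-0.1332) = 329.7·45.63^(-0.1332) = 329.7·0.60116 = 198.201.
Gain = 198.201 / 185.222 = 1.0701 → 1.070.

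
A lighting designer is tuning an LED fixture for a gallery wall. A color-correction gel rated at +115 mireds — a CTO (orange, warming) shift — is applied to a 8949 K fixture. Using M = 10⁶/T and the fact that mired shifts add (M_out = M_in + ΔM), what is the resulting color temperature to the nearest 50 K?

4400 K

M_in = 10⁶/8949 = 111.74 mireds.
M_out = 111.74 + (+115) = 226.74 mireds.
T_out = 10⁶/226.74 = 4410.3 K → 4400 K.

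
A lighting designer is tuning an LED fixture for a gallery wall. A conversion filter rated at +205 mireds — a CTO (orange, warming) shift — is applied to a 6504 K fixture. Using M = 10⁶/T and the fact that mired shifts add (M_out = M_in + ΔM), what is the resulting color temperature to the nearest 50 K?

M_in = 10⁶/6504 = 153.75 mireds.
M_out = 153.75 + (+205) = 358.75 mireds.
T_out = 10⁶/358.75 = 2787.4 K → 2800 K.

2800 K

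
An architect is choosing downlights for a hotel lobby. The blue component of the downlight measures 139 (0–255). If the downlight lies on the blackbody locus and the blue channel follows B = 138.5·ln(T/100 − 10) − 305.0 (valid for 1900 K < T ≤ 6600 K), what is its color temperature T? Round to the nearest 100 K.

3500 K

ln(t − 10) = (139 + 305.0) / 138.5 = 3.2058.
t − 10 = e^3.2058 = 24.675, so t = 34.675.
T = 100·t = 3467 K → 3500 K to the nearest 100 K.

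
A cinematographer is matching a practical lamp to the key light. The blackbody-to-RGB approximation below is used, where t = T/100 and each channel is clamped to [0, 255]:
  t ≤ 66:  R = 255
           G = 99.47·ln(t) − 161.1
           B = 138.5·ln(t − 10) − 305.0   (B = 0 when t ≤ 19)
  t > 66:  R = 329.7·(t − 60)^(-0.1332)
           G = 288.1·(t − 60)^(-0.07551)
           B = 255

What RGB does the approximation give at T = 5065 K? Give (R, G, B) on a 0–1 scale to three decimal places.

(1.000, 0.899, 0.816)

t = 5065/100 = 50.65; the t ≤ 66 branch applies.
R = 255 by definition for t ≤ 66.
G = 99.47·ln 50.65 − 161.1 = 99.47·3.9249 − 161.1 = 229.314.
B = 138.5·ln(50.65 − 10) − 305.0 = 138.5·ln 40.65 − 305.0 = 138.5·3.7050 − 305.0 = 208.142.
Dividing each by 255: (1.0000, 0.8993, 0.8162) → (1.000, 0.899, 0.816).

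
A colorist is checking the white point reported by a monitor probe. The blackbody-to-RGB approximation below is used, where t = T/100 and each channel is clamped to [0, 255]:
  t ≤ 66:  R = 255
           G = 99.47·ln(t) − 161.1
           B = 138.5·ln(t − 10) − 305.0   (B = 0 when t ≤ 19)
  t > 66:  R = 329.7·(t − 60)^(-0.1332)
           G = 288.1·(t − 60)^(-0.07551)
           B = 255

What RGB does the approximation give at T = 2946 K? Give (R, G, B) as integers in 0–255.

(255, 175, 106)

t = 2946/100 = 29.46; the t ≤ 66 branch applies.
R = 255 by definition for t ≤ 66.
G = 99.47·ln 29.46 − 161.1 = 99.47·3.3830 − 161.1 = 175.410.
B = 138.5·ln(29.46 − 10) − 305.0 = 138.5·ln 19.46 − 305.0 = 138.5·2.9684 − 305.0 = 106.118.
Rounded: (255, 175, 106).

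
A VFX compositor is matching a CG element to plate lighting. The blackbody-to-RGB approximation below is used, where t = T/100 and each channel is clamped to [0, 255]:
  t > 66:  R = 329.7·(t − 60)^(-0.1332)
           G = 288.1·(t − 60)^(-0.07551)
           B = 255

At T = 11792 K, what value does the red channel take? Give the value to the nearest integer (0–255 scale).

t = 11792/100 = 117.92; the t > 66 branch applies.
R = 329.7·(117.92 − 60)^(-0.1332) = 329.7·57.92^(-0.1332) = 329.7·0.58236 = 192.004.
Rounded: 192.

192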